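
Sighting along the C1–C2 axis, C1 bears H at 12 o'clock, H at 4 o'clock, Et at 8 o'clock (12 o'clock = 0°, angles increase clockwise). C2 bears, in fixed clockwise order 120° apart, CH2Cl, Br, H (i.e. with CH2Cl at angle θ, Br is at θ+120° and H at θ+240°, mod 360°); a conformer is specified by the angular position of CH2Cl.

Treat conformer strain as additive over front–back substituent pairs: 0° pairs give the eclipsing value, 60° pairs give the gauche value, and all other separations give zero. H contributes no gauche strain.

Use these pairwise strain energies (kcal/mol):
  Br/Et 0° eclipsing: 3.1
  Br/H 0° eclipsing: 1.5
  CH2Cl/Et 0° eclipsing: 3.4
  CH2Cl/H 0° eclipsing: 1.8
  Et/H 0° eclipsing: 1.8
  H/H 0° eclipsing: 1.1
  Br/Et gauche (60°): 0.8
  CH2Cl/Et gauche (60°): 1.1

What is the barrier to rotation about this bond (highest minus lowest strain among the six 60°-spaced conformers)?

CH2Cl at 0° (eclipsed): H–CH2Cl eclipsed, H–Br eclipsed, Et–H eclipsed; 1.8 + 1.5 + 1.8 = 5.1 kcal/mol.
CH2Cl at 60° (staggered): Et–Br gauche; 0.8 = 0.8 kcal/mol.
CH2Cl at 120° (eclipsed): H–H eclipsed, H–CH2Cl eclipsed, Et–Br eclipsed; 1.1 + 1.8 + 3.1 = 6.0 kcal/mol.
CH2Cl at 180° (staggered): Et–CH2Cl gauche, Et–Br gauche; 1.1 + 0.8 = 1.9 kcal/mol.
CH2Cl at 240° (eclipsed): H–Br eclipsed, H–H eclipsed, Et–CH2Cl eclipsed; 1.5 + 1.1 + 3.4 = 6.0 kcal/mol.
CH2Cl at 300° (staggered): Et–CH2Cl gauche; 1.1 = 1.1 kcal/mol.
Max at 120° (6.0 kcal/mol), min at 60° (0.8 kcal/mol); barrier = 5.2 kcal/mol.

5.2 kcal/mol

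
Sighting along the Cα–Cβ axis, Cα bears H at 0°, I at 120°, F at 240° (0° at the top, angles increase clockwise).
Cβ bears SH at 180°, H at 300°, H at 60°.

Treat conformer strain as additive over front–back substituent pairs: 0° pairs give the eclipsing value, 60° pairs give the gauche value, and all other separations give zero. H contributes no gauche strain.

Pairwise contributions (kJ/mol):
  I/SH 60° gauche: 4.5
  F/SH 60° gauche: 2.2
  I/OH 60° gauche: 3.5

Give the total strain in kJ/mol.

This conformer (staggered): I(120°)/SH(180°) gauche 4.5; F(240°)/SH(180°) gauche 2.2 → 6.7 kJ/mol.

6.7 kJ/mol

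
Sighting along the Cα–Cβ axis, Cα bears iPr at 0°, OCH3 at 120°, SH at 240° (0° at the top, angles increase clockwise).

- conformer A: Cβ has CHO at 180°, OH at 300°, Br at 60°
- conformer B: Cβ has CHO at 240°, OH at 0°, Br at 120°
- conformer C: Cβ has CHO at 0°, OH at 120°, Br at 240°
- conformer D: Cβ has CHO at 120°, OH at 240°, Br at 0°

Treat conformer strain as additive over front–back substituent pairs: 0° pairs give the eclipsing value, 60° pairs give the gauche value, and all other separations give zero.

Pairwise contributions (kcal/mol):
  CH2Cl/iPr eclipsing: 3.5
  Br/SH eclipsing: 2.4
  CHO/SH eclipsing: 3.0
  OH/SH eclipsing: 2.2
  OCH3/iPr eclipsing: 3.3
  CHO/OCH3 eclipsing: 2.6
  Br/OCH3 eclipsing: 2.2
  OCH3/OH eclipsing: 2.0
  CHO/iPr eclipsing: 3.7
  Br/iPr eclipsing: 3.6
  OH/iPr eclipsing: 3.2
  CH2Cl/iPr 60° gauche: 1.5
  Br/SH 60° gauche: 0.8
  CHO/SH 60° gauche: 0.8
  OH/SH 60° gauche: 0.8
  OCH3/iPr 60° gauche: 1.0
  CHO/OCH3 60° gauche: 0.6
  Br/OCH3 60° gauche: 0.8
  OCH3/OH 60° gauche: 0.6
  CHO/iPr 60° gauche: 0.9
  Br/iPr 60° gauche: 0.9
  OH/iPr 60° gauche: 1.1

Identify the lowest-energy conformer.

A (staggered): iPr–OH gauche, iPr–Br gauche, OCH3–CHO gauche, OCH3–Br gauche, SH–CHO gauche, SH–OH gauche; 1.1 + 0.9 + 0.6 + 0.8 + 0.8 + 0.8 = 5.0 kcal/mol.
B (eclipsed): iPr–OH eclipsed, OCH3–Br eclipsed, SH–CHO eclipsed; 3.2 + 2.2 + 3.0 = 8.4 kcal/mol.
C (eclipsed): iPr–CHO eclipsed, OCH3–OH eclipsed, SH–Br eclipsed; 3.7 + 2.0 + 2.4 = 8.1 kcal/mol.
D (eclipsed): iPr–Br eclipsed, OCH3–CHO eclipsed, SH–OH eclipsed; 3.6 + 2.6 + 2.2 = 8.4 kcal/mol.
A has the lowest total (5.0 kcal/mol).

A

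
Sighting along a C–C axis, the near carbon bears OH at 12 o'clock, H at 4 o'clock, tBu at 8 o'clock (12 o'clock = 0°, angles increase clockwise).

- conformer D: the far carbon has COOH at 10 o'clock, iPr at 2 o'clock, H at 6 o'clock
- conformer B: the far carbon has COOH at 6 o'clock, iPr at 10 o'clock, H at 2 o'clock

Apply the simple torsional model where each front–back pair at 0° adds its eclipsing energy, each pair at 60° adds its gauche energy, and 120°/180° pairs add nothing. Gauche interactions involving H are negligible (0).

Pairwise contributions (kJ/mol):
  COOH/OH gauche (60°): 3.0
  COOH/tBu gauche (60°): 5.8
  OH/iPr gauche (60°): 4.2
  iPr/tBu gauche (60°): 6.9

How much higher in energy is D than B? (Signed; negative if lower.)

D (staggered): OH(0°)/COOH(300°) gauche 3.0; OH(0°)/iPr(60°) gauche 4.2; tBu(240°)/COOH(300°) gauche 5.8 → 13.0 kJ/mol.
B (staggered): OH(0°)/iPr(300°) gauche 4.2; tBu(240°)/COOH(180°) gauche 5.8; tBu(240°)/iPr(300°) gauche 6.9 → 16.9 kJ/mol.
E(D) − E(B) = 13.0 − 16.9 = -3.9 kJ/mol.

-3.9 kJ/mol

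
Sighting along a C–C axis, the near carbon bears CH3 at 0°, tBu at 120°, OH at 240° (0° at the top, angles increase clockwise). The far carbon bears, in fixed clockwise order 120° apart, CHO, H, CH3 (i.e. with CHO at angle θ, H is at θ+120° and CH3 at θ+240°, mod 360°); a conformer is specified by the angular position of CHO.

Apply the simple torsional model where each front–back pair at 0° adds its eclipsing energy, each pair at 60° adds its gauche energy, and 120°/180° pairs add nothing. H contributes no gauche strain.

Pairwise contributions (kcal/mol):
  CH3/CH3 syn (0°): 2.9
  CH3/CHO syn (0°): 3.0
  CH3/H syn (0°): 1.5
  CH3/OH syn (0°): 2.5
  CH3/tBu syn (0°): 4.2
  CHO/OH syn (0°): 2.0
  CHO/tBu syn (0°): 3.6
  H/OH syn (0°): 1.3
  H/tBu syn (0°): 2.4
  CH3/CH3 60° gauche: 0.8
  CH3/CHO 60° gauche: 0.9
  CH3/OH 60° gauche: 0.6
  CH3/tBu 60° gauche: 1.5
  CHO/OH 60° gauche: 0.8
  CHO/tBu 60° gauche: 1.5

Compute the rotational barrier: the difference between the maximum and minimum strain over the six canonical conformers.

CHO at 0° (eclipsed): CH3–CHO eclipsed, tBu–H eclipsed, OH–CH3 eclipsed; 3.0 + 2.4 + 2.5 = 7.9 kcal/mol.
CHO at 60° (staggered): CH3–CHO gauche, CH3–CH3 gauche, tBu–CHO gauche, OH–CH3 gauche; 0.9 + 0.8 + 1.5 + 0.6 = 3.8 kcal/mol.
CHO at 120° (eclipsed): CH3–CH3 eclipsed, tBu–CHO eclipsed, OH–H eclipsed; 2.9 + 3.6 + 1.3 = 7.8 kcal/mol.
CHO at 180° (staggered): CH3–CH3 gauche, tBu–CHO gauche, tBu–CH3 gauche, OH–CHO gauche; 0.8 + 1.5 + 1.5 + 0.8 = 4.6 kcal/mol.
CHO at 240° (eclipsed): CH3–H eclipsed, tBu–CH3 eclipsed, OH–CHO eclipsed; 1.5 + 4.2 + 2.0 = 7.7 kcal/mol.
CHO at 300° (staggered): CH3–CHO gauche, tBu–CH3 gauche, OH–CHO gauche, OH–CH3 gauche; 0.9 + 1.5 + 0.8 + 0.6 = 3.8 kcal/mol.
Max at 0° (7.9 kcal/mol), min at 60° (3.8 kcal/mol); barrier = 4.1 kcal/mol.

4.1 kcal/mol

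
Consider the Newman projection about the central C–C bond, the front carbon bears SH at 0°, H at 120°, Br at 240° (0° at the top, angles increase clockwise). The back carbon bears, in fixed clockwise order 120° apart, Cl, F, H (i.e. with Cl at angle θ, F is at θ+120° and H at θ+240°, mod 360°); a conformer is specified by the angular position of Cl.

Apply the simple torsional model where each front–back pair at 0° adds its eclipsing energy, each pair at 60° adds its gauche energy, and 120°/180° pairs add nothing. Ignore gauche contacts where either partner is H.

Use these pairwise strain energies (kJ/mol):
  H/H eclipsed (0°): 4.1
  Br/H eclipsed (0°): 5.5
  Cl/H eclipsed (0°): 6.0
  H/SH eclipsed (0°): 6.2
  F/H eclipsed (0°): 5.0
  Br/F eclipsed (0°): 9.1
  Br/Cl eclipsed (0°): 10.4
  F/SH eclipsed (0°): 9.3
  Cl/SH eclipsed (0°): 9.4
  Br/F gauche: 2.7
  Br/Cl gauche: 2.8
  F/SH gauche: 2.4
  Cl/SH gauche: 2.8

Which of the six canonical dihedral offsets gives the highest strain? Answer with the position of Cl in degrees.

240°

Cl at 0° (eclipsed): SH–Cl eclipsed, H–F eclipsed, Br–H eclipsed; 9.4 + 5.0 + 5.5 = 19.9 kJ/mol.
Cl at 60° (staggered): SH–Cl gauche, Br–F gauche; 2.8 + 2.7 = 5.5 kJ/mol.
Cl at 120° (eclipsed): SH–H eclipsed, H–Cl eclipsed, Br–F eclipsed; 6.2 + 6.0 + 9.1 = 21.3 kJ/mol.
Cl at 180° (staggered): SH–F gauche, Br–Cl gauche, Br–F gauche; 2.4 + 2.8 + 2.7 = 7.9 kJ/mol.
Cl at 240° (eclipsed): SH–F eclipsed, H–H eclipsed, Br–Cl eclipsed; 9.3 + 4.1 + 10.4 = 23.8 kJ/mol.
Cl at 300° (staggered): SH–Cl gauche, SH–F gauche, Br–Cl gauche; 2.8 + 2.4 + 2.8 = 8.0 kJ/mol.
The maximum (23.8 kJ/mol) occurs with Cl at 240°.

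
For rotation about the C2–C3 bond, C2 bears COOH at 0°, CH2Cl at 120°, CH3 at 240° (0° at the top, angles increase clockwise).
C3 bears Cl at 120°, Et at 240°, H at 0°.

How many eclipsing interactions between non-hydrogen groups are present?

Non-H eclipsing pairs: CH2Cl(120°)/Cl(120°); CH3(240°)/Et(240°) — 2 interactions.

2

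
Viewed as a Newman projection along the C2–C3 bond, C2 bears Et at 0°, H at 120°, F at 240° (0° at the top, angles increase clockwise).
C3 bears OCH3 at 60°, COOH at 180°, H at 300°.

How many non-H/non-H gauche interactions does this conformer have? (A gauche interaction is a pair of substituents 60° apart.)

Non-H gauche pairs: Et(0°)/OCH3(60°); F(240°)/COOH(180°) — 2 interactions.

2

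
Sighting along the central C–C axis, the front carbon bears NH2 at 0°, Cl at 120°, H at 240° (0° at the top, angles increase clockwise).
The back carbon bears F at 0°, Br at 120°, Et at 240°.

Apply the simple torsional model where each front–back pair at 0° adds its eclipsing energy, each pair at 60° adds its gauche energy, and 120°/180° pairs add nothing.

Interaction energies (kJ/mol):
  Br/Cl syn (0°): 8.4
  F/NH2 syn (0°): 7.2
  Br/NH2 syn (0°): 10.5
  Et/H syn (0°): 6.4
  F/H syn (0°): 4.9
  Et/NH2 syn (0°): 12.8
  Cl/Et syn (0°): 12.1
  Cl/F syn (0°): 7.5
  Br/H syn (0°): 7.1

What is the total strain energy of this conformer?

22.0 kJ/mol

This conformer (eclipsed): NH2(0°)/F(0°) eclipsed 7.2; Cl(120°)/Br(120°) eclipsed 8.4; H(240°)/Et(240°) eclipsed 6.4 → 22.0 kJ/mol.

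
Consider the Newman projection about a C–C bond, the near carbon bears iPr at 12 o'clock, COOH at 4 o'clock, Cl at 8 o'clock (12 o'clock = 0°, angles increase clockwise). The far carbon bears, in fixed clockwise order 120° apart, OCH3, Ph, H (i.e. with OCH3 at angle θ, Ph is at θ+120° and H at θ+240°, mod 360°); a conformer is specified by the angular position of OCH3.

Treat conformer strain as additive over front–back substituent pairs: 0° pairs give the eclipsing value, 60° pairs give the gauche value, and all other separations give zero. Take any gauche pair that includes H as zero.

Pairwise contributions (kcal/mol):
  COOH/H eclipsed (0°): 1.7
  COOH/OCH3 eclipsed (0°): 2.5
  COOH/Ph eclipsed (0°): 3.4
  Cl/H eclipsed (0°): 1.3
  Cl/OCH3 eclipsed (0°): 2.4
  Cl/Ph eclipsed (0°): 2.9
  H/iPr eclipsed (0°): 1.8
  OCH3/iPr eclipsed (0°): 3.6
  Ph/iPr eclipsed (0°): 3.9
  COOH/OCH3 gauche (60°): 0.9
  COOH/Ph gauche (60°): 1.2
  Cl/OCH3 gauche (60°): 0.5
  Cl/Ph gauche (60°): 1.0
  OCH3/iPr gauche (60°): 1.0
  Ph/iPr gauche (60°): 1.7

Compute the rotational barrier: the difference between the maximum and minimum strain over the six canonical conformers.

4.2 kcal/mol

OCH3 at 0° is eclipsed. iPr at 0° is eclipsed with OCH3 at 0° (3.6); COOH at 120° is eclipsed with Ph at 120° (3.4); Cl at 240° is eclipsed with H at 240° (1.3). Total 8.3 kcal/mol.
OCH3 at 60° is staggered. iPr at 0° is gauche with OCH3 at 60° (1.0); COOH at 120° is gauche with OCH3 at 60° (0.9); COOH at 120° is gauche with Ph at 180° (1.2); Cl at 240° is gauche with Ph at 180° (1.0). Total 4.1 kcal/mol.
OCH3 at 120° is eclipsed. iPr at 0° is eclipsed with H at 0° (1.8); COOH at 120° is eclipsed with OCH3 at 120° (2.5); Cl at 240° is eclipsed with Ph at 240° (2.9). Total 7.2 kcal/mol.
OCH3 at 180° is staggered. iPr at 0° is gauche with Ph at 300° (1.7); COOH at 120° is gauche with OCH3 at 180° (0.9); Cl at 240° is gauche with OCH3 at 180° (0.5); Cl at 240° is gauche with Ph at 300° (1.0). Total 4.1 kcal/mol.
OCH3 at 240° is eclipsed. iPr at 0° is eclipsed with Ph at 0° (3.9); COOH at 120° is eclipsed with H at 120° (1.7); Cl at 240° is eclipsed with OCH3 at 240° (2.4). Total 8.0 kcal/mol.
OCH3 at 300° is staggered. iPr at 0° is gauche with OCH3 at 300° (1.0); iPr at 0° is gauche with Ph at 60° (1.7); COOH at 120° is gauche with Ph at 60° (1.2); Cl at 240° is gauche with OCH3 at 300° (0.5). Total 4.4 kcal/mol.
Max at 0° (8.3 kcal/mol), min at 60° (4.1 kcal/mol); barrier = 4.2 kcal/mol.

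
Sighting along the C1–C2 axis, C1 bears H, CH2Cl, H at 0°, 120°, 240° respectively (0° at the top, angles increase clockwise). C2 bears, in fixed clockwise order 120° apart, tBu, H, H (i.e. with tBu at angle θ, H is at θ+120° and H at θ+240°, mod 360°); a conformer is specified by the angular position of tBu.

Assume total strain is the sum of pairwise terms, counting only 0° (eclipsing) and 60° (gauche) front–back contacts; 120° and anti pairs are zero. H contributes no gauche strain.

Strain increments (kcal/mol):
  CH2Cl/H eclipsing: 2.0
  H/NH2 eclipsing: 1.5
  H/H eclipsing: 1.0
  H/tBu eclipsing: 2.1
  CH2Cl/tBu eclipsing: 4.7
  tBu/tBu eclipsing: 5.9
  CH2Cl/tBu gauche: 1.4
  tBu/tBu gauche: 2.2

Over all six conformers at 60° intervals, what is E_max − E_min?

6.7 kcal/mol

tBu at 0° is eclipsed. H at 0° is eclipsed with tBu at 0° (2.1); CH2Cl at 120° is eclipsed with H at 120° (2.0); H at 240° is eclipsed with H at 240° (1.0). Total 5.1 kcal/mol.
tBu at 60° is staggered. CH2Cl at 120° is gauche with tBu at 60° (1.4). Total 1.4 kcal/mol.
tBu at 120° is eclipsed. H at 0° is eclipsed with H at 0° (1.0); CH2Cl at 120° is eclipsed with tBu at 120° (4.7); H at 240° is eclipsed with H at 240° (1.0). Total 6.7 kcal/mol.
tBu at 180° is staggered. CH2Cl at 120° is gauche with tBu at 180° (1.4). Total 1.4 kcal/mol.
tBu at 240° is eclipsed. H at 0° is eclipsed with H at 0° (1.0); CH2Cl at 120° is eclipsed with H at 120° (2.0); H at 240° is eclipsed with tBu at 240° (2.1). Total 5.1 kcal/mol.
tBu at 300° (staggered): no non-H gauche contacts → 0.0 kcal/mol.
Max at 120° (6.7 kcal/mol), min at 300° (0.0 kcal/mol); barrier = 6.7 kcal/mol.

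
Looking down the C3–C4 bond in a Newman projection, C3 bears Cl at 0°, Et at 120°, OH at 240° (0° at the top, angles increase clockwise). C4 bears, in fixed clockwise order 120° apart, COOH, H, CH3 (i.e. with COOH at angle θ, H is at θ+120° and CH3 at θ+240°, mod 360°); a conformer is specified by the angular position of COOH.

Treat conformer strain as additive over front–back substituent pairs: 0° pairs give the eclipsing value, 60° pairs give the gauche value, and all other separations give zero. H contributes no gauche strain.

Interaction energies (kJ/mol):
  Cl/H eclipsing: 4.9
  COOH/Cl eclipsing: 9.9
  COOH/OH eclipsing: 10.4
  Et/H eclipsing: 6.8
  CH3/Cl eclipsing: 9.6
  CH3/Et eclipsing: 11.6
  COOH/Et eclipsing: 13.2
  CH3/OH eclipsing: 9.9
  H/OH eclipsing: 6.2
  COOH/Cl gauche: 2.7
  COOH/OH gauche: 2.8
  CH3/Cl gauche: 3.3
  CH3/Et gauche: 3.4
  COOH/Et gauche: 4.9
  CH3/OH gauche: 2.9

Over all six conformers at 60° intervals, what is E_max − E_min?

17.2 kJ/mol

COOH at 0° (eclipsed): Cl(0°)/COOH(0°) eclipsed 9.9; Et(120°)/H(120°) eclipsed 6.8; OH(240°)/CH3(240°) eclipsed 9.9 → 26.6 kJ/mol.
COOH at 60° (staggered): Cl(0°)/COOH(60°) gauche 2.7; Cl(0°)/CH3(300°) gauche 3.3; Et(120°)/COOH(60°) gauche 4.9; OH(240°)/CH3(300°) gauche 2.9 → 13.8 kJ/mol.
COOH at 120° (eclipsed): Cl(0°)/CH3(0°) eclipsed 9.6; Et(120°)/COOH(120°) eclipsed 13.2; OH(240°)/H(240°) eclipsed 6.2 → 29.0 kJ/mol.
COOH at 180° (staggered): Cl(0°)/CH3(60°) gauche 3.3; Et(120°)/COOH(180°) gauche 4.9; Et(120°)/CH3(60°) gauche 3.4; OH(240°)/COOH(180°) gauche 2.8 → 14.4 kJ/mol.
COOH at 240° (eclipsed): Cl(0°)/H(0°) eclipsed 4.9; Et(120°)/CH3(120°) eclipsed 11.6; OH(240°)/COOH(240°) eclipsed 10.4 → 26.9 kJ/mol.
COOH at 300° (staggered): Cl(0°)/COOH(300°) gauche 2.7; Et(120°)/CH3(180°) gauche 3.4; OH(240°)/COOH(300°) gauche 2.8; OH(240°)/CH3(180°) gauche 2.9 → 11.8 kJ/mol.
Max at 120° (29.0 kJ/mol), min at 300° (11.8 kJ/mol); barrier = 17.2 kJ/mol.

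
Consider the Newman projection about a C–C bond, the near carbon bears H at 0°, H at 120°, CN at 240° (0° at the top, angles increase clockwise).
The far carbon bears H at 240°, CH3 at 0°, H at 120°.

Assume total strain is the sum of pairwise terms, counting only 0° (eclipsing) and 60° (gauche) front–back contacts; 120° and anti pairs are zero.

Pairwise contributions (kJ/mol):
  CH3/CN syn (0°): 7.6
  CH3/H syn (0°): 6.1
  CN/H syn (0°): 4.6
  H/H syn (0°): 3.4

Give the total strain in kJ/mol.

14.1 kJ/mol

This conformer (eclipsed): H–CH3 eclipsed, H–H eclipsed, CN–H eclipsed; 6.1 + 3.4 + 4.6 = 14.1 kJ/mol.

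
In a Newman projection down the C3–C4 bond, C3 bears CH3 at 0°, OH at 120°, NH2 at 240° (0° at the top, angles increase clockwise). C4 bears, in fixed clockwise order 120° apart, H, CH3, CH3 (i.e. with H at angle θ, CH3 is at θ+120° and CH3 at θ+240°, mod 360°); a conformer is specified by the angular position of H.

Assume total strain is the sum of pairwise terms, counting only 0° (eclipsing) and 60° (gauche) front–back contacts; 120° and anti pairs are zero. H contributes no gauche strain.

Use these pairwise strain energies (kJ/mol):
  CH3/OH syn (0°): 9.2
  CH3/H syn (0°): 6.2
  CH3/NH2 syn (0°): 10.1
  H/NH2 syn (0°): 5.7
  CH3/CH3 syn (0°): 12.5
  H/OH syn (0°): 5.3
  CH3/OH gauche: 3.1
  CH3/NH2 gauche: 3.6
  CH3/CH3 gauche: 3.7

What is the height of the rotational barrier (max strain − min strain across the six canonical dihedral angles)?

14.4 kJ/mol

H at 0° is eclipsed. CH3 at 0° is eclipsed with H at 0° (6.2); OH at 120° is eclipsed with CH3 at 120° (9.2); NH2 at 240° is eclipsed with CH3 at 240° (10.1). Total 25.5 kJ/mol.
H at 60° is staggered. CH3 at 0° is gauche with CH3 at 300° (3.7); OH at 120° is gauche with CH3 at 180° (3.1); NH2 at 240° is gauche with CH3 at 180° (3.6); NH2 at 240° is gauche with CH3 at 300° (3.6). Total 14.0 kJ/mol.
H at 120° is eclipsed. CH3 at 0° is eclipsed with CH3 at 0° (12.5); OH at 120° is eclipsed with H at 120° (5.3); NH2 at 240° is eclipsed with CH3 at 240° (10.1). Total 27.9 kJ/mol.
H at 180° is staggered. CH3 at 0° is gauche with CH3 at 300° (3.7); CH3 at 0° is gauche with CH3 at 60° (3.7); OH at 120° is gauche with CH3 at 60° (3.1); NH2 at 240° is gauche with CH3 at 300° (3.6). Total 14.1 kJ/mol.
H at 240° is eclipsed. CH3 at 0° is eclipsed with CH3 at 0° (12.5); OH at 120° is eclipsed with CH3 at 120° (9.2); NH2 at 240° is eclipsed with H at 240° (5.7). Total 27.4 kJ/mol.
H at 300° is staggered. CH3 at 0° is gauche with CH3 at 60° (3.7); OH at 120° is gauche with CH3 at 60° (3.1); OH at 120° is gauche with CH3 at 180° (3.1); NH2 at 240° is gauche with CH3 at 180° (3.6). Total 13.5 kJ/mol.
Max at 120° (27.9 kJ/mol), min at 300° (13.5 kJ/mol); barrier = 14.4 kJ/mol.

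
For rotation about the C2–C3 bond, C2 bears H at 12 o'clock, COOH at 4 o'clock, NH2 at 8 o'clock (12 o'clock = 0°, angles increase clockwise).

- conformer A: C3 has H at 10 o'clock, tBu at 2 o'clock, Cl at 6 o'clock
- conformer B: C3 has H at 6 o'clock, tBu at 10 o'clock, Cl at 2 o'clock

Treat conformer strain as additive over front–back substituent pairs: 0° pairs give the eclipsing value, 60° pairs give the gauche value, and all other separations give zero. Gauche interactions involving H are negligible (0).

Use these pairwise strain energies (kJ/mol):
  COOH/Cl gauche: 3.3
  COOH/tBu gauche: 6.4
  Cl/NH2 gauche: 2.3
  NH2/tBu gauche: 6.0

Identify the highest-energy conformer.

A

A (staggered): COOH–tBu gauche, COOH–Cl gauche, NH2–Cl gauche; 6.4 + 3.3 + 2.3 = 12.0 kJ/mol.
B (staggered): COOH–Cl gauche, NH2–tBu gauche; 3.3 + 6.0 = 9.3 kJ/mol.
A has the highest total (12.0 kJ/mol).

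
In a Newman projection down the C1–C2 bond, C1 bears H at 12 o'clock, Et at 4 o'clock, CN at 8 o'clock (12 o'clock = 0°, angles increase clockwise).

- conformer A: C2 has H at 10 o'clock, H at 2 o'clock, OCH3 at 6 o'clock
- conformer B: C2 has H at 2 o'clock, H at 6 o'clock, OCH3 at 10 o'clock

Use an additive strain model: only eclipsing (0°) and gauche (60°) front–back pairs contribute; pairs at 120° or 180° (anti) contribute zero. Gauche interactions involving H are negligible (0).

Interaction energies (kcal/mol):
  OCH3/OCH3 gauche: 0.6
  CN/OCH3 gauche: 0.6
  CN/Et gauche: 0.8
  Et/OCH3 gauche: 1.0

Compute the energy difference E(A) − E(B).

A is staggered. Et at 120° is gauche with OCH3 at 180° (1.0); CN at 240° is gauche with OCH3 at 180° (0.6). Total 1.6 kcal/mol.
B is staggered. CN at 240° is gauche with OCH3 at 300° (0.6). Total 0.6 kcal/mol.
E(A) − E(B) = 1.6 − 0.6 = +1.0 kcal/mol.

+1.0 kcal/mol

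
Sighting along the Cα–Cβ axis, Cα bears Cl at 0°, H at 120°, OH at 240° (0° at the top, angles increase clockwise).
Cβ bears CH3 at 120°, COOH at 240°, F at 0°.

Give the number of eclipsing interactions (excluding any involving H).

2

Non-H eclipsing pairs: Cl(0°)/F(0°); OH(240°)/COOH(240°) — 2 interactions.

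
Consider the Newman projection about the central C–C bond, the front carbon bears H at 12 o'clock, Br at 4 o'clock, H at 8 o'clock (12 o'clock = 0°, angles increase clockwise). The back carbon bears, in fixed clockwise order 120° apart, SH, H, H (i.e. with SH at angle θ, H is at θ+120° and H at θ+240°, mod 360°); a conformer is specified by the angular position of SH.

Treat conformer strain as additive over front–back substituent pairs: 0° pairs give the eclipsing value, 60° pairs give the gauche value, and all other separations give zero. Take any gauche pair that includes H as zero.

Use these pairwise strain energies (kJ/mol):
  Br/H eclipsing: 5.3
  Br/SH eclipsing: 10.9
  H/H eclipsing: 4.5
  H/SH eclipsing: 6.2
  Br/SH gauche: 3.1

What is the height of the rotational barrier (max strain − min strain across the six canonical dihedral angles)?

19.9 kJ/mol

SH at 0° (eclipsed): H–SH eclipsed, Br–H eclipsed, H–H eclipsed; 6.2 + 5.3 + 4.5 = 16.0 kJ/mol.
SH at 60° (staggered): Br–SH gauche; 3.1 = 3.1 kJ/mol.
SH at 120° (eclipsed): H–H eclipsed, Br–SH eclipsed, H–H eclipsed; 4.5 + 10.9 + 4.5 = 19.9 kJ/mol.
SH at 180° (staggered): Br–SH gauche; 3.1 = 3.1 kJ/mol.
SH at 240° (eclipsed): H–H eclipsed, Br–H eclipsed, H–SH eclipsed; 4.5 + 5.3 + 6.2 = 16.0 kJ/mol.
SH at 300° (staggered): no non-H gauche contacts → 0.0 kJ/mol.
Max at 120° (19.9 kJ/mol), min at 300° (0.0 kJ/mol); barrier = 19.9 kJ/mol.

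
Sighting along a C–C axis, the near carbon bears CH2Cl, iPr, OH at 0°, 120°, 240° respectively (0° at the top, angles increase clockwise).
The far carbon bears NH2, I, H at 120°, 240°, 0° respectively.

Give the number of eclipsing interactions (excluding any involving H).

Non-H eclipsing pairs: iPr(120°)/NH2(120°); OH(240°)/I(240°) — 2 interactions.

2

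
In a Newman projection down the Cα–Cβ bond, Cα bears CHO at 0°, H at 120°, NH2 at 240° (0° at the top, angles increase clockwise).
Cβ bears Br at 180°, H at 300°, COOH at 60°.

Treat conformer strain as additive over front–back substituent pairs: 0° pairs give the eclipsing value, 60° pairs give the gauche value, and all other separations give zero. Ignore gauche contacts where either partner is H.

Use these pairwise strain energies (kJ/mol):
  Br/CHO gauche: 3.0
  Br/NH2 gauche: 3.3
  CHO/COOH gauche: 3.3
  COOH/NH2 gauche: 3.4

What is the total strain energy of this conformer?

This conformer (staggered): CHO(0°)/COOH(60°) gauche 3.3; NH2(240°)/Br(180°) gauche 3.3 → 6.6 kJ/mol.

6.6 kJ/mol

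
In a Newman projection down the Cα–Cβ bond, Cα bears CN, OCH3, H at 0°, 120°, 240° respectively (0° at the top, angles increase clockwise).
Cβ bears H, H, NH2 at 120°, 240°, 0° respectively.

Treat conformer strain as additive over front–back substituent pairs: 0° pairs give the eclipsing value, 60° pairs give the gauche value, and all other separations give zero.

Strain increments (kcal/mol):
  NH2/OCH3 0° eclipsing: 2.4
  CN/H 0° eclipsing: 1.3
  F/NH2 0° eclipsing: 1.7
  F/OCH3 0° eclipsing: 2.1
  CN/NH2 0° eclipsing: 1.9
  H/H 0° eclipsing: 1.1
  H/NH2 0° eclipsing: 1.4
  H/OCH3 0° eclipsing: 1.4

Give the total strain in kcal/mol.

This conformer is eclipsed. CN at 0° is eclipsed with NH2 at 0° (1.9); OCH3 at 120° is eclipsed with H at 120° (1.4); H at 240° is eclipsed with H at 240° (1.1). Total 4.4 kcal/mol.

4.4 kcal/mol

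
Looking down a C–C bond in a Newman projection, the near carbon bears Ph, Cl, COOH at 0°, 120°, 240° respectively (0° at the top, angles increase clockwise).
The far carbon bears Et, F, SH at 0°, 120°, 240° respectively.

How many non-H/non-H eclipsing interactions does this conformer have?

3

Non-H eclipsing pairs: Ph(0°)/Et(0°); Cl(120°)/F(120°); COOH(240°)/SH(240°) — 3 interactions.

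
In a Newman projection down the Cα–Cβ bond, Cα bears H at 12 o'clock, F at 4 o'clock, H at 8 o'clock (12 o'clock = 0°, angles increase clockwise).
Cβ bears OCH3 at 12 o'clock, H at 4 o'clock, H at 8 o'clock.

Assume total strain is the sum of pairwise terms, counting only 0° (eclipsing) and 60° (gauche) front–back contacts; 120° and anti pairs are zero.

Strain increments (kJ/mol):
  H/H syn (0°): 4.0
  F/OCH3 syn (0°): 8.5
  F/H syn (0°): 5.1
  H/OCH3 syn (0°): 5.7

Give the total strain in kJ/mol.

This conformer (eclipsed): H(0°)/OCH3(0°) eclipsed 5.7; F(120°)/H(120°) eclipsed 5.1; H(240°)/H(240°) eclipsed 4.0 → 14.8 kJ/mol.

14.8 kJ/mol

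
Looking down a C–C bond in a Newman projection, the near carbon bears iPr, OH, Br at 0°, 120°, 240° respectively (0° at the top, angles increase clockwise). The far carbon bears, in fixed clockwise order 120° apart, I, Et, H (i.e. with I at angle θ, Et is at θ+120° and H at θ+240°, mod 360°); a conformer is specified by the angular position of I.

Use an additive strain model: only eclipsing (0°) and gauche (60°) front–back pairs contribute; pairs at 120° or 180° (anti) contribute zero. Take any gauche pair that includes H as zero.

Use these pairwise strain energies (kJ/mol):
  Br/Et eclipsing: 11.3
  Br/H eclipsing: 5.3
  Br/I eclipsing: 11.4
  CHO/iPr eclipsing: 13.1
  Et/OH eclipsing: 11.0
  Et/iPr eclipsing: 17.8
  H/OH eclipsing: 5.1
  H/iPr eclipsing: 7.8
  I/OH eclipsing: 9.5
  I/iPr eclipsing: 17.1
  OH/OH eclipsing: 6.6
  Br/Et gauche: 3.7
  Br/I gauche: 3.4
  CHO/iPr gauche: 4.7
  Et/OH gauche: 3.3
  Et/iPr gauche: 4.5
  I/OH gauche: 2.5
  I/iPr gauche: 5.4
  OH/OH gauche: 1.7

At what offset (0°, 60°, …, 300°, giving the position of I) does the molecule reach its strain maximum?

I at 0° (eclipsed): iPr(0°)/I(0°) eclipsed 17.1; OH(120°)/Et(120°) eclipsed 11.0; Br(240°)/H(240°) eclipsed 5.3 → 33.4 kJ/mol.
I at 60° (staggered): iPr(0°)/I(60°) gauche 5.4; OH(120°)/I(60°) gauche 2.5; OH(120°)/Et(180°) gauche 3.3; Br(240°)/Et(180°) gauche 3.7 → 14.9 kJ/mol.
I at 120° (eclipsed): iPr(0°)/H(0°) eclipsed 7.8; OH(120°)/I(120°) eclipsed 9.5; Br(240°)/Et(240°) eclipsed 11.3 → 28.6 kJ/mol.
I at 180° (staggered): iPr(0°)/Et(300°) gauche 4.5; OH(120°)/I(180°) gauche 2.5; Br(240°)/I(180°) gauche 3.4; Br(240°)/Et(300°) gauche 3.7 → 14.1 kJ/mol.
I at 240° (eclipsed): iPr(0°)/Et(0°) eclipsed 17.8; OH(120°)/H(120°) eclipsed 5.1; Br(240°)/I(240°) eclipsed 11.4 → 34.3 kJ/mol.
I at 300° (staggered): iPr(0°)/I(300°) gauche 5.4; iPr(0°)/Et(60°) gauche 4.5; OH(120°)/Et(60°) gauche 3.3; Br(240°)/I(300°) gauche 3.4 → 16.6 kJ/mol.
The maximum (34.3 kJ/mol) occurs with I at 240°.

240°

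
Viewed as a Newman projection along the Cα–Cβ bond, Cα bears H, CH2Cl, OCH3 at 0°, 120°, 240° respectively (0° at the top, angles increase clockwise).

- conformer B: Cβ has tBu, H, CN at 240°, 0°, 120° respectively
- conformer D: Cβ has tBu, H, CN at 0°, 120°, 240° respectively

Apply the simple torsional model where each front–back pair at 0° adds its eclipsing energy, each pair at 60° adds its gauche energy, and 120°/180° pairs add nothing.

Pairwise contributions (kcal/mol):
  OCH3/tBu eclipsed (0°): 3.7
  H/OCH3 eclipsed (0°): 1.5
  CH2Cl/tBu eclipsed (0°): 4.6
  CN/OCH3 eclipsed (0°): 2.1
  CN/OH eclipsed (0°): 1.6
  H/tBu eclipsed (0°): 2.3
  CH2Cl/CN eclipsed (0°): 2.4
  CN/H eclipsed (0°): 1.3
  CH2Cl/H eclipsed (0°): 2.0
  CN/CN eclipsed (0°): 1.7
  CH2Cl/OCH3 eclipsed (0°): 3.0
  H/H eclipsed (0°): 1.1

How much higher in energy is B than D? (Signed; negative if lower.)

+0.8 kcal/mol

B (eclipsed): H–H eclipsed, CH2Cl–CN eclipsed, OCH3–tBu eclipsed; 1.1 + 2.4 + 3.7 = 7.2 kcal/mol.
D (eclipsed): H–tBu eclipsed, CH2Cl–H eclipsed, OCH3–CN eclipsed; 2.3 + 2.0 + 2.1 = 6.4 kcal/mol.
E(B) − E(D) = 7.2 − 6.4 = +0.8 kcal/mol.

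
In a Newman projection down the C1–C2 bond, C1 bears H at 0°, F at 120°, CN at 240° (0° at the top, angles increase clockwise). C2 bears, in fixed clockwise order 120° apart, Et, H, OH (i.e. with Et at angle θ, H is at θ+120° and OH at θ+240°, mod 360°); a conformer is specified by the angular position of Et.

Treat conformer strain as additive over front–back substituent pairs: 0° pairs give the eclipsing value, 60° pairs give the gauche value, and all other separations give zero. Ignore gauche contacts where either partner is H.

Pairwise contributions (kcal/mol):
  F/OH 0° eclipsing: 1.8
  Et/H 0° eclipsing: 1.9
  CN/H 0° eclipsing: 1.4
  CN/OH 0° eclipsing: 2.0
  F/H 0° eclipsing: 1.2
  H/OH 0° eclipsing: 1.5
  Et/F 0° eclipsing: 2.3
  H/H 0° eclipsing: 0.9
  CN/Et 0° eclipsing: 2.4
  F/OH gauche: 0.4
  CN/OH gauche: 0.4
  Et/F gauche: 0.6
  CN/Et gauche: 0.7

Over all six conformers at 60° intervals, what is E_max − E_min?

Et at 0° (eclipsed): H(0°)/Et(0°) eclipsed 1.9; F(120°)/H(120°) eclipsed 1.2; CN(240°)/OH(240°) eclipsed 2.0 → 5.1 kcal/mol.
Et at 60° (staggered): F(120°)/Et(60°) gauche 0.6; CN(240°)/OH(300°) gauche 0.4 → 1.0 kcal/mol.
Et at 120° (eclipsed): H(0°)/OH(0°) eclipsed 1.5; F(120°)/Et(120°) eclipsed 2.3; CN(240°)/H(240°) eclipsed 1.4 → 5.2 kcal/mol.
Et at 180° (staggered): F(120°)/Et(180°) gauche 0.6; F(120°)/OH(60°) gauche 0.4; CN(240°)/Et(180°) gauche 0.7 → 1.7 kcal/mol.
Et at 240° (eclipsed): H(0°)/H(0°) eclipsed 0.9; F(120°)/OH(120°) eclipsed 1.8; CN(240°)/Et(240°) eclipsed 2.4 → 5.1 kcal/mol.
Et at 300° (staggered): F(120°)/OH(180°) gauche 0.4; CN(240°)/Et(300°) gauche 0.7; CN(240°)/OH(180°) gauche 0.4 → 1.5 kcal/mol.
Max at 120° (5.2 kcal/mol), min at 60° (1.0 kcal/mol); barrier = 4.2 kcal/mol.

4.2 kcal/mol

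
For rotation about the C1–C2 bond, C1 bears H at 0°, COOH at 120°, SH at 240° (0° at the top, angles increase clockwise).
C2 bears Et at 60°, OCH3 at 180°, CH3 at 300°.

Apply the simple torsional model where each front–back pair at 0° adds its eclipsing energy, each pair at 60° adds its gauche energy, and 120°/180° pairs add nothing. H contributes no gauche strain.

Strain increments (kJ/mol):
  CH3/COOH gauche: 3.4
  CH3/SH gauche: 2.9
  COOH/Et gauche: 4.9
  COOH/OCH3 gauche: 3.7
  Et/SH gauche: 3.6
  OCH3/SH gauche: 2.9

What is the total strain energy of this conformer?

This conformer (staggered): COOH(120°)/Et(60°) gauche 4.9; COOH(120°)/OCH3(180°) gauche 3.7; SH(240°)/OCH3(180°) gauche 2.9; SH(240°)/CH3(300°) gauche 2.9 → 14.4 kJ/mol.

14.4 kJ/mol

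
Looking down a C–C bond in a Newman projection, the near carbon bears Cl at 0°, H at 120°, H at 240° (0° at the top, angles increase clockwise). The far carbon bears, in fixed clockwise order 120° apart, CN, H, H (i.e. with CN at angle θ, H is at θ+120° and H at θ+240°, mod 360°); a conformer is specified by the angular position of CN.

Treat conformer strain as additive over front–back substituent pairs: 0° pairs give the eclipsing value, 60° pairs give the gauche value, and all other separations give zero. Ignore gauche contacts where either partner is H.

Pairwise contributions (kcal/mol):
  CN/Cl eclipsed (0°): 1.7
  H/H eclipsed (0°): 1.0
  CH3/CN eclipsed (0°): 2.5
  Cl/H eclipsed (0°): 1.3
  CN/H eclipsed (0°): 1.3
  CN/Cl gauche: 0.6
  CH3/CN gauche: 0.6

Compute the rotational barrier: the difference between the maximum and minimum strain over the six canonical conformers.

3.7 kcal/mol

CN at 0° (eclipsed): Cl(0°)/CN(0°) eclipsed 1.7; H(120°)/H(120°) eclipsed 1.0; H(240°)/H(240°) eclipsed 1.0 → 3.7 kcal/mol.
CN at 60° (staggered): Cl(0°)/CN(60°) gauche 0.6 → 0.6 kcal/mol.
CN at 120° (eclipsed): Cl(0°)/H(0°) eclipsed 1.3; H(120°)/CN(120°) eclipsed 1.3; H(240°)/H(240°) eclipsed 1.0 → 3.6 kcal/mol.
CN at 180° (staggered): no non-H gauche contacts → 0.0 kcal/mol.
CN at 240° (eclipsed): Cl(0°)/H(0°) eclipsed 1.3; H(120°)/H(120°) eclipsed 1.0; H(240°)/CN(240°) eclipsed 1.3 → 3.6 kcal/mol.
CN at 300° (staggered): Cl(0°)/CN(300°) gauche 0.6 → 0.6 kcal/mol.
Max at 0° (3.7 kcal/mol), min at 180° (0.0 kcal/mol); barrier = 3.7 kcal/mol.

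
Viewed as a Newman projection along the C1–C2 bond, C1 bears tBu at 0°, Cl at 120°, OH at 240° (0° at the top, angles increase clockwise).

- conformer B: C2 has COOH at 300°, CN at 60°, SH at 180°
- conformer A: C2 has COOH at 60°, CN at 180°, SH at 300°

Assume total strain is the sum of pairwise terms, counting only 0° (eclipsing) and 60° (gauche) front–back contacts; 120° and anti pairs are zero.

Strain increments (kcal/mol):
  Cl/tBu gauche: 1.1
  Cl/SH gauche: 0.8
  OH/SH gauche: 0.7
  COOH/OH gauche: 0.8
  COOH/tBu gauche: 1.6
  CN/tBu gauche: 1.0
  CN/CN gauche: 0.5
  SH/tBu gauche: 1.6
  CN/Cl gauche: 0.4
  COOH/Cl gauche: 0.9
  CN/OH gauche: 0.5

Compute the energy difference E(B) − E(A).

-0.4 kcal/mol

B (staggered): tBu(0°)/COOH(300°) gauche 1.6; tBu(0°)/CN(60°) gauche 1.0; Cl(120°)/CN(60°) gauche 0.4; Cl(120°)/SH(180°) gauche 0.8; OH(240°)/COOH(300°) gauche 0.8; OH(240°)/SH(180°) gauche 0.7 → 5.3 kcal/mol.
A (staggered): tBu(0°)/COOH(60°) gauche 1.6; tBu(0°)/SH(300°) gauche 1.6; Cl(120°)/COOH(60°) gauche 0.9; Cl(120°)/CN(180°) gauche 0.4; OH(240°)/CN(180°) gauche 0.5; OH(240°)/SH(300°) gauche 0.7 → 5.7 kcal/mol.
E(B) − E(A) = 5.3 − 5.7 = -0.4 kcal/mol.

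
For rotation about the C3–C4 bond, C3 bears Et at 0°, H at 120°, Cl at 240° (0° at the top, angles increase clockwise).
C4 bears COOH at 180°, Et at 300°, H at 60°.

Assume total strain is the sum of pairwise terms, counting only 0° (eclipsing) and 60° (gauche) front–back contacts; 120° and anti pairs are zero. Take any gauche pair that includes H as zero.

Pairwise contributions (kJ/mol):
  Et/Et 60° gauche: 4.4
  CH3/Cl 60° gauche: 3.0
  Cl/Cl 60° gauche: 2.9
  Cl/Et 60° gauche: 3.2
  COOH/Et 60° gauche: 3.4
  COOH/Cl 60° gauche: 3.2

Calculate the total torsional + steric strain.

10.8 kJ/mol

This conformer (staggered): Et(0°)/Et(300°) gauche 4.4; Cl(240°)/COOH(180°) gauche 3.2; Cl(240°)/Et(300°) gauche 3.2 → 10.8 kJ/mol.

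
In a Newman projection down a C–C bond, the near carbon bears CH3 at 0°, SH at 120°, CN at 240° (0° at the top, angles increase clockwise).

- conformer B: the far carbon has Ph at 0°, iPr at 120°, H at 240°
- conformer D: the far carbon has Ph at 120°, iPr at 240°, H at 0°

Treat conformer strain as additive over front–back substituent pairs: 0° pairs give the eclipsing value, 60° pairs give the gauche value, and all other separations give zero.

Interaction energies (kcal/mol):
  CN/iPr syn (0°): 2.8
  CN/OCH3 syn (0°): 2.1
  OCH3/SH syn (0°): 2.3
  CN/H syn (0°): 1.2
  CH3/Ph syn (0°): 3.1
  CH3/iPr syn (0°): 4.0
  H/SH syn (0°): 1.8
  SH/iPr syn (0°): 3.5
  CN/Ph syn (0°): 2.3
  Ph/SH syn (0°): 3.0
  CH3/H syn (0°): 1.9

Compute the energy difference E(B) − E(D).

+0.1 kcal/mol

B (eclipsed): CH3–Ph eclipsed, SH–iPr eclipsed, CN–H eclipsed; 3.1 + 3.5 + 1.2 = 7.8 kcal/mol.
D (eclipsed): CH3–H eclipsed, SH–Ph eclipsed, CN–iPr eclipsed; 1.9 + 3.0 + 2.8 = 7.7 kcal/mol.
E(B) − E(D) = 7.8 − 7.7 = +0.1 kcal/mol.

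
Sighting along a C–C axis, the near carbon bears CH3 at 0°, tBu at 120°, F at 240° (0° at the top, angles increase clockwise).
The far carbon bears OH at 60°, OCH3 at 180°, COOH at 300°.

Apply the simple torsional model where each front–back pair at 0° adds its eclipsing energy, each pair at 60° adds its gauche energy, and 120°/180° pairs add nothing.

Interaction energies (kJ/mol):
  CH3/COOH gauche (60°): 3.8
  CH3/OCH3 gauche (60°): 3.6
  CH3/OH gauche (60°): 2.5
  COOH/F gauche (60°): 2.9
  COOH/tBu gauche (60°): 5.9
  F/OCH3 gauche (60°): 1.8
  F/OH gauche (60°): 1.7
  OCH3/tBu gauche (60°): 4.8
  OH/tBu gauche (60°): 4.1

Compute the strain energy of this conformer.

19.9 kJ/mol

This conformer is staggered. CH3 at 0° is gauche with OH at 60° (2.5); CH3 at 0° is gauche with COOH at 300° (3.8); tBu at 120° is gauche with OH at 60° (4.1); tBu at 120° is gauche with OCH3 at 180° (4.8); F at 240° is gauche with OCH3 at 180° (1.8); F at 240° is gauche with COOH at 300° (2.9). Total 19.9 kJ/mol.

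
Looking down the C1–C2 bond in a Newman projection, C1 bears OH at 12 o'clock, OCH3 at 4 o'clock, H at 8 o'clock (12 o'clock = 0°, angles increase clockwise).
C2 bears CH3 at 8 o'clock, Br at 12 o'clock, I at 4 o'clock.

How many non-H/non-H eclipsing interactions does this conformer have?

Non-H eclipsing pairs: OH(0°)/Br(0°); OCH3(120°)/I(120°) — 2 interactions.

2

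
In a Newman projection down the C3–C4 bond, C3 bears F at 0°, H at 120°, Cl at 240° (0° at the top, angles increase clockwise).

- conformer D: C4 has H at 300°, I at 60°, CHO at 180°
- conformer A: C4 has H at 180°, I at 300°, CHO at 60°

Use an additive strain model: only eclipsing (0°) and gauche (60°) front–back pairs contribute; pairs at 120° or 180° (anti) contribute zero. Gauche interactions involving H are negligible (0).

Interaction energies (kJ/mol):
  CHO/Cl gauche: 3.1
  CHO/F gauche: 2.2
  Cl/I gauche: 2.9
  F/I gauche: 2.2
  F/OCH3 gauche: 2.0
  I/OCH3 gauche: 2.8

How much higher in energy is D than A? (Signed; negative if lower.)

-2.0 kJ/mol

D is staggered. F at 0° is gauche with I at 60° (2.2); Cl at 240° is gauche with CHO at 180° (3.1). Total 5.3 kJ/mol.
A is staggered. F at 0° is gauche with I at 300° (2.2); F at 0° is gauche with CHO at 60° (2.2); Cl at 240° is gauche with I at 300° (2.9). Total 7.3 kJ/mol.
E(D) − E(A) = 5.3 − 7.3 = -2.0 kJ/mol.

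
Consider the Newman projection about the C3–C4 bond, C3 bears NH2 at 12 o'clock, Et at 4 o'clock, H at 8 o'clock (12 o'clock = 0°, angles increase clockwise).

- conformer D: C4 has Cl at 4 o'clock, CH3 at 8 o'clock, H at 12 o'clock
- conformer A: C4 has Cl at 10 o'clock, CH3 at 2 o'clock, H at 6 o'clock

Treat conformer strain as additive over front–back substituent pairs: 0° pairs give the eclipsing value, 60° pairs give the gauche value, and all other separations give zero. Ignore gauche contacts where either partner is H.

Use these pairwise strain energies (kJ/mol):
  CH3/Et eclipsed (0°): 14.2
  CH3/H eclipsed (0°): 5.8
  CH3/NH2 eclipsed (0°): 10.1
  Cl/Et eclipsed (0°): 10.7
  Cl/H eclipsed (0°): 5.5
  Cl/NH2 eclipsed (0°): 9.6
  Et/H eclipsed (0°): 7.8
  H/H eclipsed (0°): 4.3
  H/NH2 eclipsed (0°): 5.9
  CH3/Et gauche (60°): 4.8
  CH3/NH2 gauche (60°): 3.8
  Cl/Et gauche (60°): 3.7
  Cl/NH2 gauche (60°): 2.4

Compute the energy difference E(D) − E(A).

+11.4 kJ/mol

D is eclipsed. NH2 at 0° is eclipsed with H at 0° (5.9); Et at 120° is eclipsed with Cl at 120° (10.7); H at 240° is eclipsed with CH3 at 240° (5.8). Total 22.4 kJ/mol.
A is staggered. NH2 at 0° is gauche with Cl at 300° (2.4); NH2 at 0° is gauche with CH3 at 60° (3.8); Et at 120° is gauche with CH3 at 60° (4.8). Total 11.0 kJ/mol.
E(D) − E(A) = 22.4 − 11.0 = +11.4 kJ/mol.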